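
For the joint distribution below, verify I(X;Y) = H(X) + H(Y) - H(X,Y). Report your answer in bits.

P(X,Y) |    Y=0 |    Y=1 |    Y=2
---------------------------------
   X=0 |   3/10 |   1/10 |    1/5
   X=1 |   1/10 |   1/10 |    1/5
I(X;Y) = 0.0464 bits

Mutual information has multiple equivalent forms:
- I(X;Y) = H(X) - H(X|Y)
- I(X;Y) = H(Y) - H(Y|X)
- I(X;Y) = H(X) + H(Y) - H(X,Y)

Computing all quantities:
H(X) = 0.9710, H(Y) = 1.5219, H(X,Y) = 2.4464
H(X|Y) = 0.9245, H(Y|X) = 1.4755

Verification:
H(X) - H(X|Y) = 0.9710 - 0.9245 = 0.0464
H(Y) - H(Y|X) = 1.5219 - 1.4755 = 0.0464
H(X) + H(Y) - H(X,Y) = 0.9710 + 1.5219 - 2.4464 = 0.0464

All forms give I(X;Y) = 0.0464 bits. ✓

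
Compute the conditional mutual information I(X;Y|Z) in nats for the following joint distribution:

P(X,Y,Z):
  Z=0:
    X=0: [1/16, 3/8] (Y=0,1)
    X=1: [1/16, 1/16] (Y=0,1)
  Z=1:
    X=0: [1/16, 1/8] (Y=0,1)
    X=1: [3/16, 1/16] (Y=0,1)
0.0707 nats

Conditional mutual information: I(X;Y|Z) = H(X|Z) + H(Y|Z) - H(X,Y|Z)

H(Z) = 0.6853
H(X,Z) = 1.2820 → H(X|Z) = 0.5967
H(Y,Z) = 1.2820 → H(Y|Z) = 0.5967
H(X,Y,Z) = 1.8080 → H(X,Y|Z) = 1.1227

I(X;Y|Z) = 0.5967 + 0.5967 - 1.1227 = 0.0707 nats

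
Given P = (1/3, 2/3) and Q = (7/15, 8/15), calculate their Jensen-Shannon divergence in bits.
0.0134 bits

Jensen-Shannon divergence is:
JSD(P||Q) = 0.5 × D_KL(P||M) + 0.5 × D_KL(Q||M)
where M = 0.5 × (P + Q) is the mixture distribution.

M = 0.5 × (1/3, 2/3) + 0.5 × (7/15, 8/15) = (2/5, 3/5)

D_KL(P||M) = 0.0137 bits
D_KL(Q||M) = 0.0132 bits

JSD(P||Q) = 0.5 × 0.0137 + 0.5 × 0.0132 = 0.0134 bits

Unlike KL divergence, JSD is symmetric and bounded: 0 ≤ JSD ≤ log(2).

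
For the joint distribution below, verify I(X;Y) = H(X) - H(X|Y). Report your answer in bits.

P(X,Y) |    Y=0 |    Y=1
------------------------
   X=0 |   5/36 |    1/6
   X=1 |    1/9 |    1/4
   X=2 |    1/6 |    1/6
I(X;Y) = 0.0212 bits

Mutual information has multiple equivalent forms:
- I(X;Y) = H(X) - H(X|Y)
- I(X;Y) = H(Y) - H(Y|X)
- I(X;Y) = H(X) + H(Y) - H(X,Y)

Computing all quantities:
H(X) = 1.5816, H(Y) = 0.9799, H(X,Y) = 2.5403
H(X|Y) = 1.5604, H(Y|X) = 0.9586

Verification:
H(X) - H(X|Y) = 1.5816 - 1.5604 = 0.0212
H(Y) - H(Y|X) = 0.9799 - 0.9586 = 0.0212
H(X) + H(Y) - H(X,Y) = 1.5816 + 0.9799 - 2.5403 = 0.0212

All forms give I(X;Y) = 0.0212 bits. ✓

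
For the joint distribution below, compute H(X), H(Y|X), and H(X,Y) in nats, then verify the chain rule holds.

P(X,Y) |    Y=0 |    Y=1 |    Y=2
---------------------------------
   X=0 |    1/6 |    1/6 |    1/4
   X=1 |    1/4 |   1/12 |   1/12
H(X,Y) = 1.7046, H(X) = 0.6792, H(Y|X) = 1.0254 (all in nats)

Chain rule: H(X,Y) = H(X) + H(Y|X)

Left side — joint entropy directly:
H(X,Y) = -Σ p(x,y) log p(x,y) = 1.7046 nats

Right side — compute H(Y|X) from the conditional distributions:
P(X) = (7/12, 5/12), so H(X) = 0.6792 nats
H(Y|X) = Σ_x P(X=x) · H(Y|X=x):
  P(Y|X=0) = (2/7, 2/7, 3/7), H(Y|X=0) = 1.0790, weight P(X=0) = 7/12
  P(Y|X=1) = (3/5, 1/5, 1/5), H(Y|X=1) = 0.9503, weight P(X=1) = 5/12
H(Y|X) = 1.0254 nats

H(X) + H(Y|X) = 0.6792 + 1.0254 = 1.7046 nats

Both sides equal 1.7046 nats. ✓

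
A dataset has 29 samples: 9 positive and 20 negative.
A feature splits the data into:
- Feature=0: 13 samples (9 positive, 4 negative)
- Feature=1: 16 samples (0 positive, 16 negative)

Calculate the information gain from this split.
0.4944 bits

Information Gain = H(Y) - H(Y|Feature)

Before split:
P(positive) = 9/29 = 0.3103
H(Y) = 0.8936 bits

After split:
Feature=0: H = 0.8905 bits (weight = 13/29)
Feature=1: H = 0.0000 bits (weight = 16/29)
H(Y|Feature) = (13/29)×0.8905 + (16/29)×0.0000 = 0.3992 bits

Information Gain = 0.8936 - 0.3992 = 0.4944 bits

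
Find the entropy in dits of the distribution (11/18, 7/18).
0.2902 dits

Shannon entropy is H(X) = -Σ p(x) log p(x).

For P = (11/18, 7/18):
H = -11/18 × log_10(11/18) -7/18 × log_10(7/18)
H = 0.2902 dits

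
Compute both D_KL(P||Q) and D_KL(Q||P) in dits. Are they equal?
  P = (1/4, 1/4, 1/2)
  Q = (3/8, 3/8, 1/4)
D_KL(P||Q) = 0.0625, D_KL(Q||P) = 0.0568

KL divergence is not symmetric: D_KL(P||Q) ≠ D_KL(Q||P) in general.

D_KL(P||Q) = 0.0625 dits
D_KL(Q||P) = 0.0568 dits

No, they are not equal!

This asymmetry is why KL divergence is not a true distance metric.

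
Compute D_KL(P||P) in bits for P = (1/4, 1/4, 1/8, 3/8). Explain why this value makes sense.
0.0000 bits

KL divergence satisfies the Gibbs inequality: D_KL(P||Q) ≥ 0 for all distributions P, Q.

D_KL(P||Q) = Σ p(x) log(p(x)/q(x))
Each term is p(x) × log_2(p(x)/p(x)) = p(x) × log_2(1) = 0, so the sum is 0.
D_KL(P||Q) = 0.0000 bits

When P = Q, the KL divergence is exactly 0, as there is no 'divergence' between identical distributions.

This non-negativity is a fundamental property: relative entropy cannot be negative because it measures how different Q is from P.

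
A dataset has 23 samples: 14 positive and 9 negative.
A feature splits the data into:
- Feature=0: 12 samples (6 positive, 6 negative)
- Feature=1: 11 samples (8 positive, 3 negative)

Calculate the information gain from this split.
0.0396 bits

Information Gain = H(Y) - H(Y|Feature)

Before split:
P(positive) = 14/23 = 0.6087
H(Y) = 0.9656 bits

After split:
Feature=0: H = 1.0000 bits (weight = 12/23)
Feature=1: H = 0.8454 bits (weight = 11/23)
H(Y|Feature) = (12/23)×1.0000 + (11/23)×0.8454 = 0.9260 bits

Information Gain = 0.9656 - 0.9260 = 0.0396 bits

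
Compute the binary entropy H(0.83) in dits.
0.1980 dits

The binary entropy function is:
H(p) = -p log(p) - (1-p) log(1-p)

H(0.83) = -0.83 × log_10(0.83) - 0.17 × log_10(0.17)
H(0.83) = 0.1980 dits

Note: Binary entropy is maximized at p=0.5 (H=1 bit) and minimized at p=0 or p=1 (H=0).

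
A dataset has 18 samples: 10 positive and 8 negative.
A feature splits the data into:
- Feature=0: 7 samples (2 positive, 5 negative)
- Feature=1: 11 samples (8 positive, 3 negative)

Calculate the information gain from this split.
0.1388 bits

Information Gain = H(Y) - H(Y|Feature)

Before split:
P(positive) = 10/18 = 0.5556
H(Y) = 0.9911 bits

After split:
Feature=0: H = 0.8631 bits (weight = 7/18)
Feature=1: H = 0.8454 bits (weight = 11/18)
H(Y|Feature) = (7/18)×0.8631 + (11/18)×0.8454 = 0.8523 bits

Information Gain = 0.9911 - 0.8523 = 0.1388 bits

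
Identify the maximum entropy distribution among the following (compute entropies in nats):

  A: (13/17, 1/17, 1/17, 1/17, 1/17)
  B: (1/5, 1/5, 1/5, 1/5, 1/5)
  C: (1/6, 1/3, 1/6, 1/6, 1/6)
B

For a discrete distribution over n outcomes, entropy is maximized by the uniform distribution.

Computing entropies:
H(A) = 0.8718 nats
H(B) = 1.6094 nats
H(C) = 1.5607 nats

The uniform distribution (where all probabilities equal 1/5) achieves the maximum entropy of log_e(5) = 1.6094 nats.

Distribution B has the highest entropy.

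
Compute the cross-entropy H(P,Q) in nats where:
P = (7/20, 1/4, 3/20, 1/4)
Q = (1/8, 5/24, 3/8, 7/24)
1.5751 nats

Cross-entropy: H(P,Q) = -Σ p(x) log q(x)

Alternatively: H(P,Q) = H(P) + D_KL(P||Q)
H(P) = 1.3452 nats
D_KL(P||Q) = 0.2300 nats

H(P,Q) = 1.3452 + 0.2300 = 1.5751 nats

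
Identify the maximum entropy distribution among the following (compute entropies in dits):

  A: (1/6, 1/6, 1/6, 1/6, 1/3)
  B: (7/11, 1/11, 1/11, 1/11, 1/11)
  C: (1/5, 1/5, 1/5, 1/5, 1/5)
C

For a discrete distribution over n outcomes, entropy is maximized by the uniform distribution.

Computing entropies:
H(A) = 0.6778 dits
H(B) = 0.5036 dits
H(C) = 0.6990 dits

The uniform distribution (where all probabilities equal 1/5) achieves the maximum entropy of log_10(5) = 0.6990 dits.

Distribution C has the highest entropy.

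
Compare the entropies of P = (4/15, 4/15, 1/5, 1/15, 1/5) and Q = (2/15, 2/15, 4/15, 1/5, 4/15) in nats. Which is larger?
Q

Computing entropies in nats:
H(P) = 1.5292
H(Q) = 1.5641

Distribution Q has higher entropy.

Intuition: The distribution closer to uniform (more spread out) has higher entropy.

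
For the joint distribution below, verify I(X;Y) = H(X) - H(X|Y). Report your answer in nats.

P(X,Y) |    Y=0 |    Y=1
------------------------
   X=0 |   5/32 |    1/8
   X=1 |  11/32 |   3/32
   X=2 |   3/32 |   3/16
I(X;Y) = 0.0759 nats

Mutual information has multiple equivalent forms:
- I(X;Y) = H(X) - H(X|Y)
- I(X;Y) = H(Y) - H(Y|X)
- I(X;Y) = H(X) + H(Y) - H(X,Y)

Computing all quantities:
H(X) = 1.0752, H(Y) = 0.6755, H(X,Y) = 1.6748
H(X|Y) = 0.9993, H(Y|X) = 0.5995

Verification:
H(X) - H(X|Y) = 1.0752 - 0.9993 = 0.0759
H(Y) - H(Y|X) = 0.6755 - 0.5995 = 0.0759
H(X) + H(Y) - H(X,Y) = 1.0752 + 0.6755 - 1.6748 = 0.0759

All forms give I(X;Y) = 0.0759 nats. ✓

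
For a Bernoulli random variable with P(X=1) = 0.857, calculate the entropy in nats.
0.4104 nats

The binary entropy function is:
H(p) = -p log(p) - (1-p) log(1-p)

H(0.857) = -0.857 × log_e(0.857) - 0.143 × log_e(0.143)
H(0.857) = 0.4104 nats

Note: Binary entropy is maximized at p=0.5 (H=1 bit) and minimized at p=0 or p=1 (H=0).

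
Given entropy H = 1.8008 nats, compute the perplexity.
6.0545

Perplexity is e^H (or exp(H) for natural log).

H = 1.8008 nats
Perplexity = e^1.8008 = 6.0545

Interpretation: The model's uncertainty is equivalent to choosing uniformly among 6.1 options.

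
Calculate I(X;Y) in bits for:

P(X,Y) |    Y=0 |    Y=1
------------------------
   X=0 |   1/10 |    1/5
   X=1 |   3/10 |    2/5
0.0058 bits

Mutual information: I(X;Y) = H(X) + H(Y) - H(X,Y)

Marginals:
P(X) = (3/10, 7/10), H(X) = 0.8813 bits
P(Y) = (2/5, 3/5), H(Y) = 0.9710 bits

Joint entropy: H(X,Y) = 1.8464 bits

I(X;Y) = 0.8813 + 0.9710 - 1.8464 = 0.0058 bits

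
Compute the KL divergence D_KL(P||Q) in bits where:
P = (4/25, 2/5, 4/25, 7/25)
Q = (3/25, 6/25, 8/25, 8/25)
0.1473 bits

KL divergence: D_KL(P||Q) = Σ p(x) log(p(x)/q(x))

Computing term by term:
  x=0: 4/25 × log_2[(4/25)/(3/25)] = 4/25 × 0.4150 = 0.0664
  x=1: 2/5 × log_2[(2/5)/(6/25)] = 2/5 × 0.7370 = 0.2948
  x=2: 4/25 × log_2[(4/25)/(8/25)] = 4/25 × -1.0000 = -0.1600
  x=3: 7/25 × log_2[(7/25)/(8/25)] = 7/25 × -0.1926 = -0.0539

D_KL(P||Q) = 0.1473 bits

Note: KL divergence is always non-negative and equals 0 iff P = Q.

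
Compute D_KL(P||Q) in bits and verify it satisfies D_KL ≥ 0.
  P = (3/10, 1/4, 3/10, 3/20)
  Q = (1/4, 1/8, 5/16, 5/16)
0.1524 bits

KL divergence satisfies the Gibbs inequality: D_KL(P||Q) ≥ 0 for all distributions P, Q.

D_KL(P||Q) = Σ p(x) log(p(x)/q(x))
Term by term:
  x=0: 3/10 × log_2[(3/10)/(1/4)] = 0.0789
  x=1: 1/4 × log_2[(1/4)/(1/8)] = 0.2500
  x=2: 3/10 × log_2[(3/10)/(5/16)] = -0.0177
  x=3: 3/20 × log_2[(3/20)/(5/16)] = -0.1588
D_KL(P||Q) = 0.1524 bits

D_KL(P||Q) = 0.1524 ≥ 0 ✓

This non-negativity is a fundamental property: relative entropy cannot be negative because it measures how different Q is from P.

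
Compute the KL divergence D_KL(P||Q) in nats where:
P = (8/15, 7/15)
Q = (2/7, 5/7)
0.1342 nats

KL divergence: D_KL(P||Q) = Σ p(x) log(p(x)/q(x))

Computing term by term:
  x=0: 8/15 × log_e[(8/15)/(2/7)] = 8/15 × 0.6242 = 0.3329
  x=1: 7/15 × log_e[(7/15)/(5/7)] = 7/15 × -0.4257 = -0.1986

D_KL(P||Q) = 0.1342 nats

Note: KL divergence is always non-negative and equals 0 iff P = Q.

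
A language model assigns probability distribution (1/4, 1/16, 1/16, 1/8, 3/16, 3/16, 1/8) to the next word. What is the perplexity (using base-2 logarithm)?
6.3013

Perplexity is 2^H (or exp(H) for natural log).

First, H = -Σ p log p = 2.6556 bits
Perplexity = 2^2.6556 = 6.3013

Interpretation: The model's uncertainty is equivalent to choosing uniformly among 6.3 options.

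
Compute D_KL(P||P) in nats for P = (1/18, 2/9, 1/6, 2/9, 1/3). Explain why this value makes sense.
0.0000 nats

KL divergence satisfies the Gibbs inequality: D_KL(P||Q) ≥ 0 for all distributions P, Q.

D_KL(P||Q) = Σ p(x) log(p(x)/q(x))
Each term is p(x) × log_e(p(x)/p(x)) = p(x) × log_e(1) = 0, so the sum is 0.
D_KL(P||Q) = 0.0000 nats

When P = Q, the KL divergence is exactly 0, as there is no 'divergence' between identical distributions.

This non-negativity is a fundamental property: relative entropy cannot be negative because it measures how different Q is from P.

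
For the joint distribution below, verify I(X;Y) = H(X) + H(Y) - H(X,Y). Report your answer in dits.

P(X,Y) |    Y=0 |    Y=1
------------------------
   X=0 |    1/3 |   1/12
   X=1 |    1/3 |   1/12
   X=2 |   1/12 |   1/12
I(X;Y) = 0.0129 dits

Mutual information has multiple equivalent forms:
- I(X;Y) = H(X) - H(X|Y)
- I(X;Y) = H(Y) - H(Y|X)
- I(X;Y) = H(X) + H(Y) - H(X,Y)

Computing all quantities:
H(X) = 0.4465, H(Y) = 0.2442, H(X,Y) = 0.6778
H(X|Y) = 0.4336, H(Y|X) = 0.2313

Verification:
H(X) - H(X|Y) = 0.4465 - 0.4336 = 0.0129
H(Y) - H(Y|X) = 0.2442 - 0.2313 = 0.0129
H(X) + H(Y) - H(X,Y) = 0.4465 + 0.2442 - 0.6778 = 0.0129

All forms give I(X;Y) = 0.0129 dits. ✓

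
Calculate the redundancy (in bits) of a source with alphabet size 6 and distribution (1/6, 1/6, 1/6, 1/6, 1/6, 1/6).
0.0000 bits

Redundancy measures how far a source is from maximum entropy:
R = H_max - H(X)

Maximum entropy for 6 symbols: H_max = log_2(6) = 2.5850 bits
Actual entropy: H(X) = 2.5850 bits
Redundancy: R = 2.5850 - 2.5850 = 0.0000 bits

This redundancy represents potential for compression: the source could be compressed by 0.0000 bits per symbol.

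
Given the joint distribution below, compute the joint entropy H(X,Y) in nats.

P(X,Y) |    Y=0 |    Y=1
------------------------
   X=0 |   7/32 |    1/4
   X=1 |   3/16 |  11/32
1.3600 nats

Joint entropy is H(X,Y) = -Σ_{x,y} p(x,y) log p(x,y).

Summing over all non-zero entries:
H(X,Y) = -[7/32·log_e(7/32) + 1/4·log_e(1/4) + 3/16·log_e(3/16) + 11/32·log_e(11/32)]
H(X,Y) = 1.3600 nats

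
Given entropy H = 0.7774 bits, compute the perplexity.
1.7140

Perplexity is 2^H (or exp(H) for natural log).

H = 0.7774 bits
Perplexity = 2^0.7774 = 1.7140

Interpretation: The model's uncertainty is equivalent to choosing uniformly among 1.7 options.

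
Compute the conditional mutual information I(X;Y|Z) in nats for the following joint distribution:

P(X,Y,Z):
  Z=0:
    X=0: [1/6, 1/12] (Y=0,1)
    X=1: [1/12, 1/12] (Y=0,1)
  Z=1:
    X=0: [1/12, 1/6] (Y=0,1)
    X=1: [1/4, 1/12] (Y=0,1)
0.0576 nats

Conditional mutual information: I(X;Y|Z) = H(X|Z) + H(Y|Z) - H(X,Y|Z)

H(Z) = 0.6792
H(X,Z) = 1.3580 → H(X|Z) = 0.6788
H(Y,Z) = 1.3580 → H(Y|Z) = 0.6788
H(X,Y,Z) = 1.9792 → H(X,Y|Z) = 1.3000

I(X;Y|Z) = 0.6788 + 0.6788 - 1.3000 = 0.0576 nats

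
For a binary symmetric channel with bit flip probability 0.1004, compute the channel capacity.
0.5297 bits

For a binary symmetric channel (BSC) with error probability p:
Capacity C = 1 - H(p) bits per symbol

where H(p) = -p log₂(p) - (1-p) log₂(1-p) is the binary entropy function.

H(0.1004) = 0.4703 bits
C = 1 - 0.4703 = 0.5297 bits per symbol

This means we can reliably transmit up to 0.5297 bits of information per channel use.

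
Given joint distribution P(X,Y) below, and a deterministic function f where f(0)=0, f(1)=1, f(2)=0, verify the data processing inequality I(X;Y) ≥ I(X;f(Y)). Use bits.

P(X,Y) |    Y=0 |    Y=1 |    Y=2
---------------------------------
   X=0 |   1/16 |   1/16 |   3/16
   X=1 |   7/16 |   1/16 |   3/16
I(X;Y) = 0.1243, I(X;f(Y)) = 0.0158, inequality holds: 0.1243 ≥ 0.0158

Data Processing Inequality: For any Markov chain X → Y → Z, we have I(X;Y) ≥ I(X;Z).

Here Z = f(Y) is a deterministic function of Y, forming X → Y → Z.

Original I(X;Y) = 0.1243 bits

After applying f:
P(X,Z) where Z=f(Y):
- P(X,Z=0) = P(X,Y=0) + P(X,Y=2)
- P(X,Z=1) = P(X,Y=1)

I(X;Z) = I(X;f(Y)) = 0.0158 bits

Verification: 0.1243 ≥ 0.0158 ✓

Information cannot be created by processing; the function f can only lose information about X.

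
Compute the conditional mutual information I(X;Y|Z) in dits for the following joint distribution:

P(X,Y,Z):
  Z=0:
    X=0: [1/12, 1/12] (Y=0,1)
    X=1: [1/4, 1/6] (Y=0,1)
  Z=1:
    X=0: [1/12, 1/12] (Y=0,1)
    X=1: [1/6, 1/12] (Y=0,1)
0.0036 dits

Conditional mutual information: I(X;Y|Z) = H(X|Z) + H(Y|Z) - H(X,Y|Z)

H(Z) = 0.2950
H(X,Z) = 0.5683 → H(X|Z) = 0.2734
H(Y,Z) = 0.5898 → H(Y|Z) = 0.2948
H(X,Y,Z) = 0.8596 → H(X,Y|Z) = 0.5646

I(X;Y|Z) = 0.2734 + 0.2948 - 0.5646 = 0.0036 dits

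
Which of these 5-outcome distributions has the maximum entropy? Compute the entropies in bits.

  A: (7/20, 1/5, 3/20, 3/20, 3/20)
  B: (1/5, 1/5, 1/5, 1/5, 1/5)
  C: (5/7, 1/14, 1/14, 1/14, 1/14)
B

For a discrete distribution over n outcomes, entropy is maximized by the uniform distribution.

Computing entropies:
H(A) = 2.2261 bits
H(B) = 2.3219 bits
H(C) = 1.4345 bits

The uniform distribution (where all probabilities equal 1/5) achieves the maximum entropy of log_2(5) = 2.3219 bits.

Distribution B has the highest entropy.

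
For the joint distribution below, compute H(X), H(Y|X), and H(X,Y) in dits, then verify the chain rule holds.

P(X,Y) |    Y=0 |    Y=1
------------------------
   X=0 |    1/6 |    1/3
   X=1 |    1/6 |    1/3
H(X,Y) = 0.5775, H(X) = 0.3010, H(Y|X) = 0.2764 (all in dits)

Chain rule: H(X,Y) = H(X) + H(Y|X)

Left side — joint entropy directly:
H(X,Y) = -Σ p(x,y) log p(x,y) = 0.5775 dits

Right side — compute H(Y|X) from the conditional distributions:
P(X) = (1/2, 1/2), so H(X) = 0.3010 dits
H(Y|X) = Σ_x P(X=x) · H(Y|X=x):
  P(Y|X=0) = (1/3, 2/3), H(Y|X=0) = 0.2764, weight P(X=0) = 1/2
  P(Y|X=1) = (1/3, 2/3), H(Y|X=1) = 0.2764, weight P(X=1) = 1/2
H(Y|X) = 0.2764 dits

H(X) + H(Y|X) = 0.3010 + 0.2764 = 0.5775 dits

Both sides equal 0.5775 dits. ✓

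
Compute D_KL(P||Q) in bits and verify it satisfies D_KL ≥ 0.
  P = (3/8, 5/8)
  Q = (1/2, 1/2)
0.0456 bits

KL divergence satisfies the Gibbs inequality: D_KL(P||Q) ≥ 0 for all distributions P, Q.

D_KL(P||Q) = Σ p(x) log(p(x)/q(x))
Term by term:
  x=0: 3/8 × log_2[(3/8)/(1/2)] = -0.1556
  x=1: 5/8 × log_2[(5/8)/(1/2)] = 0.2012
D_KL(P||Q) = 0.0456 bits

D_KL(P||Q) = 0.0456 ≥ 0 ✓

This non-negativity is a fundamental property: relative entropy cannot be negative because it measures how different Q is from P.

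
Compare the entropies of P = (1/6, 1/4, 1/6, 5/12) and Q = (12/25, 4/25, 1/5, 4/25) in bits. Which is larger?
P

Computing entropies in bits:
H(P) = 1.8879
H(Q) = 1.8187

Distribution P has higher entropy.

Intuition: The distribution closer to uniform (more spread out) has higher entropy.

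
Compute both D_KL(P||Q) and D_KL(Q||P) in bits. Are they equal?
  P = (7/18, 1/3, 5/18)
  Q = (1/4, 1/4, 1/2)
D_KL(P||Q) = 0.1507, D_KL(Q||P) = 0.1609

KL divergence is not symmetric: D_KL(P||Q) ≠ D_KL(Q||P) in general.

D_KL(P||Q) = 0.1507 bits
D_KL(Q||P) = 0.1609 bits

No, they are not equal!

This asymmetry is why KL divergence is not a true distance metric.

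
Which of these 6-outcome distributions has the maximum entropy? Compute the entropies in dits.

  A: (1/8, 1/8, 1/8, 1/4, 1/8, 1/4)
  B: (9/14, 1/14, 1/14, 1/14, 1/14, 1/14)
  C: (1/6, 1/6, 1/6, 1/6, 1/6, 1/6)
C

For a discrete distribution over n outcomes, entropy is maximized by the uniform distribution.

Computing entropies:
H(A) = 0.7526 dits
H(B) = 0.5327 dits
H(C) = 0.7782 dits

The uniform distribution (where all probabilities equal 1/6) achieves the maximum entropy of log_10(6) = 0.7782 dits.

Distribution C has the highest entropy.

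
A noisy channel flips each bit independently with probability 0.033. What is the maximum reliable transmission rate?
0.7908 bits

For a binary symmetric channel (BSC) with error probability p:
Capacity C = 1 - H(p) bits per symbol

where H(p) = -p log₂(p) - (1-p) log₂(1-p) is the binary entropy function.

H(0.033) = 0.2092 bits
C = 1 - 0.2092 = 0.7908 bits per symbol

This means we can reliably transmit up to 0.7908 bits of information per channel use.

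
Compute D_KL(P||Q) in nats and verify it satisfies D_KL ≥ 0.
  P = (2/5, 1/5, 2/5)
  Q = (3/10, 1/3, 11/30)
0.0477 nats

KL divergence satisfies the Gibbs inequality: D_KL(P||Q) ≥ 0 for all distributions P, Q.

D_KL(P||Q) = Σ p(x) log(p(x)/q(x))
Term by term:
  x=0: 2/5 × log_e[(2/5)/(3/10)] = 0.1151
  x=1: 1/5 × log_e[(1/5)/(1/3)] = -0.1022
  x=2: 2/5 × log_e[(2/5)/(11/30)] = 0.0348
D_KL(P||Q) = 0.0477 nats

D_KL(P||Q) = 0.0477 ≥ 0 ✓

This non-negativity is a fundamental property: relative entropy cannot be negative because it measures how different Q is from P.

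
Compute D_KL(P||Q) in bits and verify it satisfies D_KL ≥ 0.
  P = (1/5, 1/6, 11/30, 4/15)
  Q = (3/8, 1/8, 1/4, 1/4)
0.1152 bits

KL divergence satisfies the Gibbs inequality: D_KL(P||Q) ≥ 0 for all distributions P, Q.

D_KL(P||Q) = Σ p(x) log(p(x)/q(x))
Term by term:
  x=0: 1/5 × log_2[(1/5)/(3/8)] = -0.1814
  x=1: 1/6 × log_2[(1/6)/(1/8)] = 0.0692
  x=2: 11/30 × log_2[(11/30)/(1/4)] = 0.2026
  x=3: 4/15 × log_2[(4/15)/(1/4)] = 0.0248
D_KL(P||Q) = 0.1152 bits

D_KL(P||Q) = 0.1152 ≥ 0 ✓

This non-negativity is a fundamental property: relative entropy cannot be negative because it measures how different Q is from P.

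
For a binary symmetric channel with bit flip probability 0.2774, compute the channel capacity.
0.1481 bits

For a binary symmetric channel (BSC) with error probability p:
Capacity C = 1 - H(p) bits per symbol

where H(p) = -p log₂(p) - (1-p) log₂(1-p) is the binary entropy function.

H(0.2774) = 0.8519 bits
C = 1 - 0.8519 = 0.1481 bits per symbol

This means we can reliably transmit up to 0.1481 bits of information per channel use.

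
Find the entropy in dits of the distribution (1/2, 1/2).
0.3010 dits

Shannon entropy is H(X) = -Σ p(x) log p(x).

For P = (1/2, 1/2):
H = -1/2 × log_10(1/2) -1/2 × log_10(1/2)
H = 0.3010 dits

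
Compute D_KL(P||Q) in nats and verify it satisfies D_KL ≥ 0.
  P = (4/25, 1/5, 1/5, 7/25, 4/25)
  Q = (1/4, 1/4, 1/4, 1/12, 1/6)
0.1721 nats

KL divergence satisfies the Gibbs inequality: D_KL(P||Q) ≥ 0 for all distributions P, Q.

D_KL(P||Q) = Σ p(x) log(p(x)/q(x))
Term by term:
  x=0: 4/25 × log_e[(4/25)/(1/4)] = -0.0714
  x=1: 1/5 × log_e[(1/5)/(1/4)] = -0.0446
  x=2: 1/5 × log_e[(1/5)/(1/4)] = -0.0446
  x=3: 7/25 × log_e[(7/25)/(1/12)] = 0.3393
  x=4: 4/25 × log_e[(4/25)/(1/6)] = -0.0065
D_KL(P||Q) = 0.1721 nats

D_KL(P||Q) = 0.1721 ≥ 0 ✓

This non-negativity is a fundamental property: relative entropy cannot be negative because it measures how different Q is from P.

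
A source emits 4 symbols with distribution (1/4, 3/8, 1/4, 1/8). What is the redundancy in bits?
0.0944 bits

Redundancy measures how far a source is from maximum entropy:
R = H_max - H(X)

Maximum entropy for 4 symbols: H_max = log_2(4) = 2.0000 bits
Actual entropy: H(X) = 1.9056 bits
Redundancy: R = 2.0000 - 1.9056 = 0.0944 bits

This redundancy represents potential for compression: the source could be compressed by 0.0944 bits per symbol.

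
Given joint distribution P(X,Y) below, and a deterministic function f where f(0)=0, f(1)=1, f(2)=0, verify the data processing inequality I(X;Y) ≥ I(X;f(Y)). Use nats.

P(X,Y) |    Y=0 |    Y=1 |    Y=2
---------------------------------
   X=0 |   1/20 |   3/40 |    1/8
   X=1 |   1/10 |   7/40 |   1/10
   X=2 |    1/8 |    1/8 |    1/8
I(X;Y) = 0.0232, I(X;f(Y)) = 0.0111, inequality holds: 0.0232 ≥ 0.0111

Data Processing Inequality: For any Markov chain X → Y → Z, we have I(X;Y) ≥ I(X;Z).

Here Z = f(Y) is a deterministic function of Y, forming X → Y → Z.

Original I(X;Y) = 0.0232 nats

After applying f:
P(X,Z) where Z=f(Y):
- P(X,Z=0) = P(X,Y=0) + P(X,Y=2)
- P(X,Z=1) = P(X,Y=1)

I(X;Z) = I(X;f(Y)) = 0.0111 nats

Verification: 0.0232 ≥ 0.0111 ✓

Information cannot be created by processing; the function f can only lose information about X.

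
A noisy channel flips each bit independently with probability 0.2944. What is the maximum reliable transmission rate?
0.1257 bits

For a binary symmetric channel (BSC) with error probability p:
Capacity C = 1 - H(p) bits per symbol

where H(p) = -p log₂(p) - (1-p) log₂(1-p) is the binary entropy function.

H(0.2944) = 0.8743 bits
C = 1 - 0.8743 = 0.1257 bits per symbol

This means we can reliably transmit up to 0.1257 bits of information per channel use.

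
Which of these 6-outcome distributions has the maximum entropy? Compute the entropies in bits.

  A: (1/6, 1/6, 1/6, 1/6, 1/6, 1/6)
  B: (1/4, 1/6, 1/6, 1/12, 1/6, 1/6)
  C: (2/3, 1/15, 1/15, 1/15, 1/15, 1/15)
A

For a discrete distribution over n outcomes, entropy is maximized by the uniform distribution.

Computing entropies:
H(A) = 2.5850 bits
H(B) = 2.5221 bits
H(C) = 1.6923 bits

The uniform distribution (where all probabilities equal 1/6) achieves the maximum entropy of log_2(6) = 2.5850 bits.

Distribution A has the highest entropy.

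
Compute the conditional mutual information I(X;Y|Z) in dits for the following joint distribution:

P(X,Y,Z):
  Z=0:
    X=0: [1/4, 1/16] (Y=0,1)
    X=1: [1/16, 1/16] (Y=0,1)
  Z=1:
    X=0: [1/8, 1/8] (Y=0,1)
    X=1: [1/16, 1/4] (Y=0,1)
0.0205 dits

Conditional mutual information: I(X;Y|Z) = H(X|Z) + H(Y|Z) - H(X,Y|Z)

H(Z) = 0.2976
H(X,Z) = 0.5791 → H(X|Z) = 0.2815
H(Y,Z) = 0.5668 → H(Y|Z) = 0.2692
H(X,Y,Z) = 0.8278 → H(X,Y|Z) = 0.5302

I(X;Y|Z) = 0.2815 + 0.2692 - 0.5302 = 0.0205 dits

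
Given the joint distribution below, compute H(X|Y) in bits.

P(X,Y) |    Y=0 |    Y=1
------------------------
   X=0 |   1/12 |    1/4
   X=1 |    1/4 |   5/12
0.9067 bits

Using the chain rule: H(X|Y) = H(X,Y) - H(Y)

First, compute H(X,Y) = 1.8250 bits

Marginal P(Y) = (1/3, 2/3)
H(Y) = 0.9183 bits

H(X|Y) = H(X,Y) - H(Y) = 1.8250 - 0.9183 = 0.9067 bits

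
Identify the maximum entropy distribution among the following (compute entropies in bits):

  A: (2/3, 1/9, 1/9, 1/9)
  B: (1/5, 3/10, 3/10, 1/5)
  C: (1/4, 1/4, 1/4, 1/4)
C

For a discrete distribution over n outcomes, entropy is maximized by the uniform distribution.

Computing entropies:
H(A) = 1.4466 bits
H(B) = 1.9710 bits
H(C) = 2.0000 bits

The uniform distribution (where all probabilities equal 1/4) achieves the maximum entropy of log_2(4) = 2.0000 bits.

Distribution C has the highest entropy.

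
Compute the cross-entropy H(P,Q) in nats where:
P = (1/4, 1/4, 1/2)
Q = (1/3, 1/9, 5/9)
1.1179 nats

Cross-entropy: H(P,Q) = -Σ p(x) log q(x)

Alternatively: H(P,Q) = H(P) + D_KL(P||Q)
H(P) = 1.0397 nats
D_KL(P||Q) = 0.0781 nats

H(P,Q) = 1.0397 + 0.0781 = 1.1179 nats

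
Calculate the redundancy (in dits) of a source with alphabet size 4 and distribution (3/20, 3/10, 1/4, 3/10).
0.0142 dits

Redundancy measures how far a source is from maximum entropy:
R = H_max - H(X)

Maximum entropy for 4 symbols: H_max = log_10(4) = 0.6021 dits
Actual entropy: H(X) = 0.5878 dits
Redundancy: R = 0.6021 - 0.5878 = 0.0142 dits

This redundancy represents potential for compression: the source could be compressed by 0.0142 dits per symbol.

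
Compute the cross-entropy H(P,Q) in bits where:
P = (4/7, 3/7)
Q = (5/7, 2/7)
1.0520 bits

Cross-entropy: H(P,Q) = -Σ p(x) log q(x)

Alternatively: H(P,Q) = H(P) + D_KL(P||Q)
H(P) = 0.9852 bits
D_KL(P||Q) = 0.0667 bits

H(P,Q) = 0.9852 + 0.0667 = 1.0520 bits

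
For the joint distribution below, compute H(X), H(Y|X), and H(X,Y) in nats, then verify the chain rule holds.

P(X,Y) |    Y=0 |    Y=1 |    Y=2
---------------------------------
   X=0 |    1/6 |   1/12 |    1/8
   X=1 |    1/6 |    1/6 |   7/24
H(X,Y) = 1.7223, H(X) = 0.6616, H(Y|X) = 1.0607 (all in nats)

Chain rule: H(X,Y) = H(X) + H(Y|X)

Left side — joint entropy directly:
H(X,Y) = -Σ p(x,y) log p(x,y) = 1.7223 nats

Right side — compute H(Y|X) from the conditional distributions:
P(X) = (3/8, 5/8), so H(X) = 0.6616 nats
H(Y|X) = Σ_x P(X=x) · H(Y|X=x):
  P(Y|X=0) = (4/9, 2/9, 1/3), H(Y|X=0) = 1.0609, weight P(X=0) = 3/8
  P(Y|X=1) = (4/15, 4/15, 7/15), H(Y|X=1) = 1.0606, weight P(X=1) = 5/8
H(Y|X) = 1.0607 nats

H(X) + H(Y|X) = 0.6616 + 1.0607 = 1.7223 nats

Both sides equal 1.7223 nats. ✓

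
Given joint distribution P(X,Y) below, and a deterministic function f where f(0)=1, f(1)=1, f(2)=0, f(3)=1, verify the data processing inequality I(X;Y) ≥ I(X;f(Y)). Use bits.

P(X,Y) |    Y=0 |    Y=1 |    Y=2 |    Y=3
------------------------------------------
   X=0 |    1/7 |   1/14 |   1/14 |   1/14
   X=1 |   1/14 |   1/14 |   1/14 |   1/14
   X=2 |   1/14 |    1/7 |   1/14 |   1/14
I(X;Y) = 0.0410, I(X;f(Y)) = 0.0021, inequality holds: 0.0410 ≥ 0.0021

Data Processing Inequality: For any Markov chain X → Y → Z, we have I(X;Y) ≥ I(X;Z).

Here Z = f(Y) is a deterministic function of Y, forming X → Y → Z.

Original I(X;Y) = 0.0410 bits

After applying f:
P(X,Z) where Z=f(Y):
- P(X,Z=0) = P(X,Y=2)
- P(X,Z=1) = P(X,Y=0) + P(X,Y=1) + P(X,Y=3)

I(X;Z) = I(X;f(Y)) = 0.0021 bits

Verification: 0.0410 ≥ 0.0021 ✓

Information cannot be created by processing; the function f can only lose information about X.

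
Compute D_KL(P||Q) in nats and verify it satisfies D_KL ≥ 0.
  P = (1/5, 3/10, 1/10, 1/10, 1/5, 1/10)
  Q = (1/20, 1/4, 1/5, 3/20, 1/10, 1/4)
0.2691 nats

KL divergence satisfies the Gibbs inequality: D_KL(P||Q) ≥ 0 for all distributions P, Q.

D_KL(P||Q) = Σ p(x) log(p(x)/q(x))
Term by term:
  x=0: 1/5 × log_e[(1/5)/(1/20)] = 0.2773
  x=1: 3/10 × log_e[(3/10)/(1/4)] = 0.0547
  x=2: 1/10 × log_e[(1/10)/(1/5)] = -0.0693
  x=3: 1/10 × log_e[(1/10)/(3/20)] = -0.0405
  x=4: 1/5 × log_e[(1/5)/(1/10)] = 0.1386
  x=5: 1/10 × log_e[(1/10)/(1/4)] = -0.0916
D_KL(P||Q) = 0.2691 nats

D_KL(P||Q) = 0.2691 ≥ 0 ✓

This non-negativity is a fundamental property: relative entropy cannot be negative because it measures how different Q is from P.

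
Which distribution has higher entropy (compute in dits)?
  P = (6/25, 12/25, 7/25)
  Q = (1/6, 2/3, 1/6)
P

Computing entropies in dits:
H(P) = 0.4565
H(Q) = 0.3768

Distribution P has higher entropy.

Intuition: The distribution closer to uniform (more spread out) has higher entropy.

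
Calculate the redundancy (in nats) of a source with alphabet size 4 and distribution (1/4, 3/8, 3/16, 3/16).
0.0442 nats

Redundancy measures how far a source is from maximum entropy:
R = H_max - H(X)

Maximum entropy for 4 symbols: H_max = log_e(4) = 1.3863 nats
Actual entropy: H(X) = 1.3421 nats
Redundancy: R = 1.3863 - 1.3421 = 0.0442 nats

This redundancy represents potential for compression: the source could be compressed by 0.0442 nats per symbol.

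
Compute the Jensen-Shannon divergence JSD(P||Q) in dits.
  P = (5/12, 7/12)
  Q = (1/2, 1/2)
0.0015 dits

Jensen-Shannon divergence is:
JSD(P||Q) = 0.5 × D_KL(P||M) + 0.5 × D_KL(Q||M)
where M = 0.5 × (P + Q) is the mixture distribution.

M = 0.5 × (5/12, 7/12) + 0.5 × (1/2, 1/2) = (11/24, 13/24)

D_KL(P||M) = 0.0015 dits
D_KL(Q||M) = 0.0015 dits

JSD(P||Q) = 0.5 × 0.0015 + 0.5 × 0.0015 = 0.0015 dits

Unlike KL divergence, JSD is symmetric and bounded: 0 ≤ JSD ≤ log(2).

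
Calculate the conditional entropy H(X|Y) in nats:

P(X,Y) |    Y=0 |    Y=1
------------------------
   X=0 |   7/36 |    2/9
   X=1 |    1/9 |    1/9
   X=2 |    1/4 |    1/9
1.0447 nats

Using the chain rule: H(X|Y) = H(X,Y) - H(Y)

First, compute H(X,Y) = 1.7316 nats

Marginal P(Y) = (5/9, 4/9)
H(Y) = 0.6870 nats

H(X|Y) = H(X,Y) - H(Y) = 1.7316 - 0.6870 = 1.0447 nats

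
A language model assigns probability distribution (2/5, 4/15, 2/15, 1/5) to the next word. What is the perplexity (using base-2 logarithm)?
3.7044

Perplexity is 2^H (or exp(H) for natural log).

First, H = -Σ p log p = 1.8892 bits
Perplexity = 2^1.8892 = 3.7044

Interpretation: The model's uncertainty is equivalent to choosing uniformly among 3.7 options.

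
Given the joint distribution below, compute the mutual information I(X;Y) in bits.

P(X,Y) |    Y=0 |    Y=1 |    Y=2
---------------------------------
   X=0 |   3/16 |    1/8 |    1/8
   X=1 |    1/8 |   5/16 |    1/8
0.0577 bits

Mutual information: I(X;Y) = H(X) + H(Y) - H(X,Y)

Marginals:
P(X) = (7/16, 9/16), H(X) = 0.9887 bits
P(Y) = (5/16, 7/16, 1/4), H(Y) = 1.5462 bits

Joint entropy: H(X,Y) = 2.4772 bits

I(X;Y) = 0.9887 + 1.5462 - 2.4772 = 0.0577 bits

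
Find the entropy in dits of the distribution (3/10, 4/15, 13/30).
0.4673 dits

Shannon entropy is H(X) = -Σ p(x) log p(x).

For P = (3/10, 4/15, 13/30):
H = -3/10 × log_10(3/10) -4/15 × log_10(4/15) -13/30 × log_10(13/30)
H = 0.4673 dits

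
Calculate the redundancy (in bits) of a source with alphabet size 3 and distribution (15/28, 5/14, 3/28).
0.2268 bits

Redundancy measures how far a source is from maximum entropy:
R = H_max - H(X)

Maximum entropy for 3 symbols: H_max = log_2(3) = 1.5850 bits
Actual entropy: H(X) = 1.3582 bits
Redundancy: R = 1.5850 - 1.3582 = 0.2268 bits

This redundancy represents potential for compression: the source could be compressed by 0.2268 bits per symbol.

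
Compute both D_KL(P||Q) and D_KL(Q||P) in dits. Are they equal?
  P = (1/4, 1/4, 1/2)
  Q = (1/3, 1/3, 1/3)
D_KL(P||Q) = 0.0256, D_KL(Q||P) = 0.0246

KL divergence is not symmetric: D_KL(P||Q) ≠ D_KL(Q||P) in general.

D_KL(P||Q) = 0.0256 dits
D_KL(Q||P) = 0.0246 dits

No, they are not equal!

This asymmetry is why KL divergence is not a true distance metric.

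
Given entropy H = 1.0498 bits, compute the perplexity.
2.0702

Perplexity is 2^H (or exp(H) for natural log).

H = 1.0498 bits
Perplexity = 2^1.0498 = 2.0702

Interpretation: The model's uncertainty is equivalent to choosing uniformly among 2.1 options.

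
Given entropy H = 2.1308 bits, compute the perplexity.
4.3796

Perplexity is 2^H (or exp(H) for natural log).

H = 2.1308 bits
Perplexity = 2^2.1308 = 4.3796

Interpretation: The model's uncertainty is equivalent to choosing uniformly among 4.4 options.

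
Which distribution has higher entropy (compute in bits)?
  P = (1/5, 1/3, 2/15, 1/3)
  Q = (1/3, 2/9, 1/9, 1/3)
P

Computing entropies in bits:
H(P) = 1.9086
H(Q) = 1.8911

Distribution P has higher entropy.

Intuition: The distribution closer to uniform (more spread out) has higher entropy.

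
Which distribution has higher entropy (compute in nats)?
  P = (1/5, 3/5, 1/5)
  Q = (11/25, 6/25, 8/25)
Q

Computing entropies in nats:
H(P) = 0.9503
H(Q) = 1.0684

Distribution Q has higher entropy.

Intuition: The distribution closer to uniform (more spread out) has higher entropy.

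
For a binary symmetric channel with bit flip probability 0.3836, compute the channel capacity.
0.0395 bits

For a binary symmetric channel (BSC) with error probability p:
Capacity C = 1 - H(p) bits per symbol

where H(p) = -p log₂(p) - (1-p) log₂(1-p) is the binary entropy function.

H(0.3836) = 0.9605 bits
C = 1 - 0.9605 = 0.0395 bits per symbol

This means we can reliably transmit up to 0.0395 bits of information per channel use.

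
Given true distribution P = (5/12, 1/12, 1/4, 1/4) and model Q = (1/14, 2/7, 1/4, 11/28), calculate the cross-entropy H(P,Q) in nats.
1.7842 nats

Cross-entropy: H(P,Q) = -Σ p(x) log q(x)

Alternatively: H(P,Q) = H(P) + D_KL(P||Q)
H(P) = 1.2650 nats
D_KL(P||Q) = 0.5192 nats

H(P,Q) = 1.2650 + 0.5192 = 1.7842 nats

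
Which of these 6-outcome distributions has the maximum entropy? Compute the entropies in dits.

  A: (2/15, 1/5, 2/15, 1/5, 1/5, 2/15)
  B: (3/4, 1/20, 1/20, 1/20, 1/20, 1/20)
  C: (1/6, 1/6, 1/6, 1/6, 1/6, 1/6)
C

For a discrete distribution over n outcomes, entropy is maximized by the uniform distribution.

Computing entropies:
H(A) = 0.7694 dits
H(B) = 0.4190 dits
H(C) = 0.7782 dits

The uniform distribution (where all probabilities equal 1/6) achieves the maximum entropy of log_10(6) = 0.7782 dits.

Distribution C has the highest entropy.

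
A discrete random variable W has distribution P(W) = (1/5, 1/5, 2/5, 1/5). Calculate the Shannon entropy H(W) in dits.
0.5786 dits

Shannon entropy is H(X) = -Σ p(x) log p(x).

For P = (1/5, 1/5, 2/5, 1/5):
H = -1/5 × log_10(1/5) -1/5 × log_10(1/5) -2/5 × log_10(2/5) -1/5 × log_10(1/5)
H = 0.5786 dits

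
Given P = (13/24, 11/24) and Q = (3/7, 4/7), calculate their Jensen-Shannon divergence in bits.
0.0093 bits

Jensen-Shannon divergence is:
JSD(P||Q) = 0.5 × D_KL(P||M) + 0.5 × D_KL(Q||M)
where M = 0.5 × (P + Q) is the mixture distribution.

M = 0.5 × (13/24, 11/24) + 0.5 × (3/7, 4/7) = (0.485119, 0.514881)

D_KL(P||M) = 0.0092 bits
D_KL(Q||M) = 0.0093 bits

JSD(P||Q) = 0.5 × 0.0092 + 0.5 × 0.0093 = 0.0093 bits

Unlike KL divergence, JSD is symmetric and bounded: 0 ≤ JSD ≤ log(2).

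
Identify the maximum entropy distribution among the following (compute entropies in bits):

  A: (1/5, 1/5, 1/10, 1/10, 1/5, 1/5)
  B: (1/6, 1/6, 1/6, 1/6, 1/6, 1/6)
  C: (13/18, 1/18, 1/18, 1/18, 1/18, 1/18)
B

For a discrete distribution over n outcomes, entropy is maximized by the uniform distribution.

Computing entropies:
H(A) = 2.5219 bits
H(B) = 2.5850 bits
H(C) = 1.4974 bits

The uniform distribution (where all probabilities equal 1/6) achieves the maximum entropy of log_2(6) = 2.5850 bits.

Distribution B has the highest entropy.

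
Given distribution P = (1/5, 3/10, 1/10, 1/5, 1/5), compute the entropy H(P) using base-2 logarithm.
2.2464 bits

Shannon entropy is H(X) = -Σ p(x) log p(x).

For P = (1/5, 3/10, 1/10, 1/5, 1/5):
H = -1/5 × log_2(1/5) -3/10 × log_2(3/10) -1/10 × log_2(1/10) -1/5 × log_2(1/5) -1/5 × log_2(1/5)
H = 2.2464 bits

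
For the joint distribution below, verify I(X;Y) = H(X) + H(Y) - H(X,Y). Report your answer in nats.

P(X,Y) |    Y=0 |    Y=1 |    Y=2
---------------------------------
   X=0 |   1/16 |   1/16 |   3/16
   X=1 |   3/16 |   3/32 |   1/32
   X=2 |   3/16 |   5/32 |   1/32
I(X;Y) = 0.1498 nats

Mutual information has multiple equivalent forms:
- I(X;Y) = H(X) - H(X|Y)
- I(X;Y) = H(Y) - H(Y|X)
- I(X;Y) = H(X) + H(Y) - H(X,Y)

Computing all quantities:
H(X) = 1.0948, H(Y) = 1.0717, H(X,Y) = 2.0168
H(X|Y) = 0.9450, H(Y|X) = 0.9220

Verification:
H(X) - H(X|Y) = 1.0948 - 0.9450 = 0.1498
H(Y) - H(Y|X) = 1.0717 - 0.9220 = 0.1498
H(X) + H(Y) - H(X,Y) = 1.0948 + 1.0717 - 2.0168 = 0.1498

All forms give I(X;Y) = 0.1498 nats. ✓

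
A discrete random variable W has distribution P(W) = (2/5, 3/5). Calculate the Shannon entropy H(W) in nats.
0.6730 nats

Shannon entropy is H(X) = -Σ p(x) log p(x).

For P = (2/5, 3/5):
H = -2/5 × log_e(2/5) -3/5 × log_e(3/5)
H = 0.6730 nats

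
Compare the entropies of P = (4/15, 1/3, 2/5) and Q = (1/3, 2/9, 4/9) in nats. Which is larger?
P

Computing entropies in nats:
H(P) = 1.0852
H(Q) = 1.0609

Distribution P has higher entropy.

Intuition: The distribution closer to uniform (more spread out) has higher entropy.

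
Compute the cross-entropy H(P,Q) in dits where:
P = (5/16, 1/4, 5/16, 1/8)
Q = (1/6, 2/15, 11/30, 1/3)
0.6577 dits

Cross-entropy: H(P,Q) = -Σ p(x) log q(x)

Alternatively: H(P,Q) = H(P) + D_KL(P||Q)
H(P) = 0.5791 dits
D_KL(P||Q) = 0.0786 dits

H(P,Q) = 0.5791 + 0.0786 = 0.6577 dits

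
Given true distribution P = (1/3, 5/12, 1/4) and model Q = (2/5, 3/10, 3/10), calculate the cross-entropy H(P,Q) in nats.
1.1081 nats

Cross-entropy: H(P,Q) = -Σ p(x) log q(x)

Alternatively: H(P,Q) = H(P) + D_KL(P||Q)
H(P) = 1.0776 nats
D_KL(P||Q) = 0.0305 nats

H(P,Q) = 1.0776 + 0.0305 = 1.1081 nats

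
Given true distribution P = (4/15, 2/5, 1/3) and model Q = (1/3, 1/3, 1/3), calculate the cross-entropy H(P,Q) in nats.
1.0986 nats

Cross-entropy: H(P,Q) = -Σ p(x) log q(x)

Alternatively: H(P,Q) = H(P) + D_KL(P||Q)
H(P) = 1.0852 nats
D_KL(P||Q) = 0.0134 nats

H(P,Q) = 1.0852 + 0.0134 = 1.0986 nats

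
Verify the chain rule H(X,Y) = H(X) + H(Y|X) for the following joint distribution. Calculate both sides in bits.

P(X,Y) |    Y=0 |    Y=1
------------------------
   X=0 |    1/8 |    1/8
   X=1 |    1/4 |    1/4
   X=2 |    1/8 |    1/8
H(X,Y) = 2.5000, H(X) = 1.5000, H(Y|X) = 1.0000 (all in bits)

Chain rule: H(X,Y) = H(X) + H(Y|X)

Left side — joint entropy directly:
H(X,Y) = -Σ p(x,y) log p(x,y) = 2.5000 bits

Right side — compute H(Y|X) from the conditional distributions:
P(X) = (1/4, 1/2, 1/4), so H(X) = 1.5000 bits
H(Y|X) = Σ_x P(X=x) · H(Y|X=x):
  P(Y|X=0) = (1/2, 1/2), H(Y|X=0) = 1.0000, weight P(X=0) = 1/4
  P(Y|X=1) = (1/2, 1/2), H(Y|X=1) = 1.0000, weight P(X=1) = 1/2
  P(Y|X=2) = (1/2, 1/2), H(Y|X=2) = 1.0000, weight P(X=2) = 1/4
H(Y|X) = 1.0000 bits

H(X) + H(Y|X) = 1.5000 + 1.0000 = 2.5000 bits

Both sides equal 2.5000 bits. ✓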